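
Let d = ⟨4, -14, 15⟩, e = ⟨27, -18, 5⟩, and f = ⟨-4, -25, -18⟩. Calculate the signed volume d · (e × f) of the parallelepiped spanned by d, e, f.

e × f:
i: (-18)·(-18) - 5·(-25) = 324 - (-125) = 449
j: 5·(-4) - 27·(-18) = -20 - (-486) = 466
k: 27·(-25) - (-18)·(-4) = -675 - 72 = -747
e × f = (449, 466, -747)
d · (e × f) = 4·449 + (-14)·466 + 15·(-747) = 1796 - 6524 - 11205 = -15933

-15933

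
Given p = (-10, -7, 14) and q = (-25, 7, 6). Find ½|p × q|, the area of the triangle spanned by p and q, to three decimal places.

i: (-7)·6 - 14·7 = -42 - 98 = -140
j: 14·(-25) - (-10)·6 = -350 - (-60) = -290
k: (-10)·7 - (-7)·(-25) = -70 - 175 = -245
p × q = (-140, -290, -245)
|p × q| = √((-140)² + (-290)² + (-245)²) = √163725 ≈ 404.6295
area = ½ · 404.6295 ≈ 202.315

202.315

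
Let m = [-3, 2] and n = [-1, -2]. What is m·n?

m · n = (-3)·(-1) + 2·(-2) = 3 - 4 = -1

-1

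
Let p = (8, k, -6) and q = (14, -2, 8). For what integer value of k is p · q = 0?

32

p · q = 8·14 + k·(-2) + (-6)·8 = 64 - 2k
Set equal to 0: -2k = -64, so k = 32.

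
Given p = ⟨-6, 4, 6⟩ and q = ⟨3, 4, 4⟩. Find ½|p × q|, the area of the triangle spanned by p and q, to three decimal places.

i: 4·4 - 6·4 = 16 - 24 = -8
j: 6·3 - (-6)·4 = 18 - (-24) = 42
k: (-6)·4 - 4·3 = -24 - 12 = -36
p × q = (-8, 42, -36)
|p × q| = √((-8)² + 42² + (-36)²) = √3124 ≈ 55.8928
area = ½ · 55.8928 ≈ 27.946

27.946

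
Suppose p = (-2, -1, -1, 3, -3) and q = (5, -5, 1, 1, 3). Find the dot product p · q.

p · q = (-2)·5 + (-1)·(-5) + (-1)·1 + 3·1 + (-3)·3 = -10 + 5 - 1 + 3 - 9 = -12

-12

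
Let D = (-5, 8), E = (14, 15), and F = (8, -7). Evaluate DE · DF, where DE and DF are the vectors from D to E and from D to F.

DE = E − D = (19, 7)
DF = F − D = (13, -15)
DE · DF = 19·13 + 7·(-15) = 247 - 105 = 142

142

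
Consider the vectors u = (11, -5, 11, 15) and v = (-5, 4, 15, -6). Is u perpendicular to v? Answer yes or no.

u · v = 11·(-5) + (-5)·4 + 11·15 + 15·(-6) = -55 - 20 + 165 - 90 = 0
Zero, so the vectors are orthogonal.

yes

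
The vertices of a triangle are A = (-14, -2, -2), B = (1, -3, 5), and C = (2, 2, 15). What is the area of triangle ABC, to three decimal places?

AB = (15, -1, 7),  AC = (16, 4, 17)
i: (-1)·17 - 7·4 = -17 - 28 = -45
j: 7·16 - 15·17 = 112 - 255 = -143
k: 15·4 - (-1)·16 = 60 - (-16) = 76
AB × AC = (-45, -143, 76)
|AB × AC| = √28250 ≈ 168.0774
area = ½ · 168.0774 ≈ 84.039

84.039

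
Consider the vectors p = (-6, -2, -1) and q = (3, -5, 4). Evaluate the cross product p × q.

i: (-2)·4 - (-1)·(-5) = -8 - 5 = -13
j: (-1)·3 - (-6)·4 = -3 - (-24) = 21
k: (-6)·(-5) - (-2)·3 = 30 - (-6) = 36
p × q = (-13, 21, 36)

(-13, 21, 36)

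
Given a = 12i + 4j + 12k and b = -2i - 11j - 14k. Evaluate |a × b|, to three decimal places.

204.666

i: 4·(-14) - 12·(-11) = -56 - (-132) = 76
j: 12·(-2) - 12·(-14) = -24 - (-168) = 144
k: 12·(-11) - 4·(-2) = -132 - (-8) = -124
a × b = (76, 144, -124)
|a × b| = √(76² + 144² + (-124)²) = √41888 ≈ 204.6656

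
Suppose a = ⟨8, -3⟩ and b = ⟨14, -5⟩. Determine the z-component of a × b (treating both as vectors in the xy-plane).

8·(-5) - (-3)·14 = -40 - (-42) = 2

2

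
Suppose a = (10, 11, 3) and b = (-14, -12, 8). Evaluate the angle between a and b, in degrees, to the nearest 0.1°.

144.4

a · b = 10·(-14) + 11·(-12) + 3·8 = -140 - 132 + 24 = -248
|a|² = 100 + 121 + 9 = 230,  |a| = √230 ≈ 15.165751
|b|² = 196 + 144 + 64 = 404,  |b| = √404 ≈ 20.099751
cos θ = -248 / (15.165751 · 20.099751) ≈ -0.81357
θ = arccos(-0.81357) ≈ 144.4°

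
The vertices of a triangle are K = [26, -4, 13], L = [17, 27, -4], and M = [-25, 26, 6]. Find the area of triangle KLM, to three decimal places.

KL = (-9, 31, -17),  KM = (-51, 30, -7)
i: 31·(-7) - (-17)·30 = -217 - (-510) = 293
j: (-17)·(-51) - (-9)·(-7) = 867 - 63 = 804
k: (-9)·30 - 31·(-51) = -270 - (-1581) = 1311
KL × KM = (293, 804, 1311)
|KL × KM| = √2450986 ≈ 1565.5625
area = ½ · 1565.5625 ≈ 782.781

782.781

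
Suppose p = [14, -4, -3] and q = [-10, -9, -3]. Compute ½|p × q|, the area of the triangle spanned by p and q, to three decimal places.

i: (-4)·(-3) - (-3)·(-9) = 12 - 27 = -15
j: (-3)·(-10) - 14·(-3) = 30 - (-42) = 72
k: 14·(-9) - (-4)·(-10) = -126 - 40 = -166
p × q = (-15, 72, -166)
|p × q| = √((-15)² + 72² + (-166)²) = √32965 ≈ 181.5627
area = ½ · 181.5627 ≈ 90.781

90.781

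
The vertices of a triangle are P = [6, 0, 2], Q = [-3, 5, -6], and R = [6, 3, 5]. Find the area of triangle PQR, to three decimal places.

27.290

PQ = (-9, 5, -8),  PR = (0, 3, 3)
i: 5·3 - (-8)·3 = 15 - (-24) = 39
j: (-8)·0 - (-9)·3 = 0 - (-27) = 27
k: (-9)·3 - 5·0 = -27 - 0 = -27
PQ × PR = (39, 27, -27)
|PQ × PR| = √2979 ≈ 54.5802
area = ½ · 54.5802 ≈ 27.290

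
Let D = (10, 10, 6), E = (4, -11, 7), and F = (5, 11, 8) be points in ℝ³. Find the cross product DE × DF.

(-43, 7, -111)

DE = (-6, -21, 1)
DF = (-5, 1, 2)
i: (-21)·2 - 1·1 = -42 - 1 = -43
j: 1·(-5) - (-6)·2 = -5 - (-12) = 7
k: (-6)·1 - (-21)·(-5) = -6 - 105 = -111
DE × DF = (-43, 7, -111)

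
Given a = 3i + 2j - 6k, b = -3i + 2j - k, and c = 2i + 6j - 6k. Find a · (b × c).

b × c:
i: 2·(-6) - (-1)·6 = -12 - (-6) = -6
j: (-1)·2 - (-3)·(-6) = -2 - 18 = -20
k: (-3)·6 - 2·2 = -18 - 4 = -22
b × c = (-6, -20, -22)
a · (b × c) = 3·(-6) + 2·(-20) + (-6)·(-22) = -18 - 40 + 132 = 74

74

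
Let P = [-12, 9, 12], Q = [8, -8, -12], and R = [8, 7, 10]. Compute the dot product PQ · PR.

482

PQ = Q − P = (20, -17, -24)
PR = R − P = (20, -2, -2)
PQ · PR = 20·20 + (-17)·(-2) + (-24)·(-2) = 400 + 34 + 48 = 482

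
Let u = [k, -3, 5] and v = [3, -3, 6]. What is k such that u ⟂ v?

u · v = k·3 + (-3)·(-3) + 5·6 = 39 + 3k
Set equal to 0: 3k = -39, so k = -13.

-13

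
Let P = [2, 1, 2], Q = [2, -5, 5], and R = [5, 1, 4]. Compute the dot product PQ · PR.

6

PQ = Q − P = (0, -6, 3)
PR = R − P = (3, 0, 2)
PQ · PR = 0·3 + (-6)·0 + 3·2 = 0 + 0 + 6 = 6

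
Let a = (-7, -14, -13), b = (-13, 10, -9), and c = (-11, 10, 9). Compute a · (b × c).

b × c:
i: 10·9 - (-9)·10 = 90 - (-90) = 180
j: (-9)·(-11) - (-13)·9 = 99 - (-117) = 216
k: (-13)·10 - 10·(-11) = -130 - (-110) = -20
b × c = (180, 216, -20)
a · (b × c) = (-7)·180 + (-14)·216 + (-13)·(-20) = -1260 - 3024 + 260 = -4024

-4024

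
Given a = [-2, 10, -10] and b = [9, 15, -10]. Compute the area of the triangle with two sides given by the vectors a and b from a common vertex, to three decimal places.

85.147

i: 10·(-10) - (-10)·15 = -100 - (-150) = 50
j: (-10)·9 - (-2)·(-10) = -90 - 20 = -110
k: (-2)·15 - 10·9 = -30 - 90 = -120
a × b = (50, -110, -120)
|a × b| = √(50² + (-110)² + (-120)²) = √29000 ≈ 170.2939
area = ½ · 170.2939 ≈ 85.147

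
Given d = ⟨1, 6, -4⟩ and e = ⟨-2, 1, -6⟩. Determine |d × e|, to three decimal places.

37.269

i: 6·(-6) - (-4)·1 = -36 - (-4) = -32
j: (-4)·(-2) - 1·(-6) = 8 - (-6) = 14
k: 1·1 - 6·(-2) = 1 - (-12) = 13
d × e = (-32, 14, 13)
|d × e| = √((-32)² + 14² + 13²) = √1389 ≈ 37.2693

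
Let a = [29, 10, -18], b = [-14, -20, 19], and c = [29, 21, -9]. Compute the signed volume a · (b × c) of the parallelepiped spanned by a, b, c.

-7249

b × c:
i: (-20)·(-9) - 19·21 = 180 - 399 = -219
j: 19·29 - (-14)·(-9) = 551 - 126 = 425
k: (-14)·21 - (-20)·29 = -294 - (-580) = 286
b × c = (-219, 425, 286)
a · (b × c) = 29·(-219) + 10·425 + (-18)·286 = -6351 + 4250 - 5148 = -7249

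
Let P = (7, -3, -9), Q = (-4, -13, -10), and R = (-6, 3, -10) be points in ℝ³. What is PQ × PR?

PQ = (-11, -10, -1)
PR = (-13, 6, -1)
i: (-10)·(-1) - (-1)·6 = 10 - (-6) = 16
j: (-1)·(-13) - (-11)·(-1) = 13 - 11 = 2
k: (-11)·6 - (-10)·(-13) = -66 - 130 = -196
PQ × PR = (16, 2, -196)

(16, 2, -196)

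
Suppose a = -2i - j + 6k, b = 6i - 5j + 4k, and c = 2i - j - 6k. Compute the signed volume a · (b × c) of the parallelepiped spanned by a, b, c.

b × c:
i: (-5)·(-6) - 4·(-1) = 30 - (-4) = 34
j: 4·2 - 6·(-6) = 8 - (-36) = 44
k: 6·(-1) - (-5)·2 = -6 - (-10) = 4
b × c = (34, 44, 4)
a · (b × c) = (-2)·34 + (-1)·44 + 6·4 = -68 - 44 + 24 = -88

-88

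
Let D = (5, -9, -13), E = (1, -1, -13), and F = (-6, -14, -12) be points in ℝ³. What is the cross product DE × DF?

(8, 4, 108)

DE = (-4, 8, 0)
DF = (-11, -5, 1)
i: 8·1 - 0·(-5) = 8 - 0 = 8
j: 0·(-11) - (-4)·1 = 0 - (-4) = 4
k: (-4)·(-5) - 8·(-11) = 20 - (-88) = 108
DE × DF = (8, 4, 108)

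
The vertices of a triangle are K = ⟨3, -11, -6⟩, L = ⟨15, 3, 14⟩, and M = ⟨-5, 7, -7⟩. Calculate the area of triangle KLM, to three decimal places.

259.501

KL = (12, 14, 20),  KM = (-8, 18, -1)
i: 14·(-1) - 20·18 = -14 - 360 = -374
j: 20·(-8) - 12·(-1) = -160 - (-12) = -148
k: 12·18 - 14·(-8) = 216 - (-112) = 328
KL × KM = (-374, -148, 328)
|KL × KM| = √269364 ≈ 519.0029
area = ½ · 519.0029 ≈ 259.501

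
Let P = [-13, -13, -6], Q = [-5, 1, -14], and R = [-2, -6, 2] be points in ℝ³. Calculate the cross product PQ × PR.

(168, -152, -98)

PQ = (8, 14, -8)
PR = (11, 7, 8)
i: 14·8 - (-8)·7 = 112 - (-56) = 168
j: (-8)·11 - 8·8 = -88 - 64 = -152
k: 8·7 - 14·11 = 56 - 154 = -98
PQ × PR = (168, -152, -98)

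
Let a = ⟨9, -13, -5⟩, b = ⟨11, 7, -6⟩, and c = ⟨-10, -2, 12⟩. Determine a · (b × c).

b × c:
i: 7·12 - (-6)·(-2) = 84 - 12 = 72
j: (-6)·(-10) - 11·12 = 60 - 132 = -72
k: 11·(-2) - 7·(-10) = -22 - (-70) = 48
b × c = (72, -72, 48)
a · (b × c) = 9·72 + (-13)·(-72) + (-5)·48 = 648 + 936 - 240 = 1344

1344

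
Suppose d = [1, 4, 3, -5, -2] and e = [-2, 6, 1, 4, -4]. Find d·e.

13

d · e = 1·(-2) + 4·6 + 3·1 + (-5)·4 + (-2)·(-4) = -2 + 24 + 3 - 20 + 8 = 13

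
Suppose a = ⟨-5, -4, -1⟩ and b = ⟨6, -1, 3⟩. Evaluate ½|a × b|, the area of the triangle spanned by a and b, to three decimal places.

16.515

i: (-4)·3 - (-1)·(-1) = -12 - 1 = -13
j: (-1)·6 - (-5)·3 = -6 - (-15) = 9
k: (-5)·(-1) - (-4)·6 = 5 - (-24) = 29
a × b = (-13, 9, 29)
|a × b| = √((-13)² + 9² + 29²) = √1091 ≈ 33.0303
area = ½ · 33.0303 ≈ 16.515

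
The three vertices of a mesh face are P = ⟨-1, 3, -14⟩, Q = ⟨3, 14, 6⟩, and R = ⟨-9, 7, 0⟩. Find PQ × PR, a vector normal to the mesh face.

PQ = (4, 11, 20)
PR = (-8, 4, 14)
i: 11·14 - 20·4 = 154 - 80 = 74
j: 20·(-8) - 4·14 = -160 - 56 = -216
k: 4·4 - 11·(-8) = 16 - (-88) = 104
PQ × PR = (74, -216, 104)

(74, -216, 104)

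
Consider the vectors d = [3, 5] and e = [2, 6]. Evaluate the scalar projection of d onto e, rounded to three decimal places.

5.692

d · e = 3·2 + 5·6 = 6 + 30 = 36
|e| = √(4 + 36) = √40 ≈ 6.3246
comp_e d = 36 / √40 ≈ 5.692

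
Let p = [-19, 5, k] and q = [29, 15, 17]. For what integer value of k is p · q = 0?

28

p · q = (-19)·29 + 5·15 + k·17 = -476 + 17k
Set equal to 0: 17k = 476, so k = 28.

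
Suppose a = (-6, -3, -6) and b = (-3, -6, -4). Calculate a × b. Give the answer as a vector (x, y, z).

i: (-3)·(-4) - (-6)·(-6) = 12 - 36 = -24
j: (-6)·(-3) - (-6)·(-4) = 18 - 24 = -6
k: (-6)·(-6) - (-3)·(-3) = 36 - 9 = 27
a × b = (-24, -6, 27)

(-24, -6, 27)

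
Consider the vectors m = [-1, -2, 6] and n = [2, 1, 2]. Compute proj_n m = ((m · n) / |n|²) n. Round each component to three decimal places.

m · n = (-1)·2 + (-2)·1 + 6·2 = -2 - 2 + 12 = 8
|n|² = 4 + 1 + 4 = 9
proj_n m = (8/9) · (2, 1, 2) ≈ (1.778, 0.889, 1.778)

(1.778, 0.889, 1.778)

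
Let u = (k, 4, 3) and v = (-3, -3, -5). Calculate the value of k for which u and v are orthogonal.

-9

u · v = k·(-3) + 4·(-3) + 3·(-5) = -27 - 3k
Set equal to 0: -3k = 27, so k = -9.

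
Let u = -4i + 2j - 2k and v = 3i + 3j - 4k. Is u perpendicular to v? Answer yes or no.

no

u · v = (-4)·3 + 2·3 + (-2)·(-4) = -12 + 6 + 8 = 2
Nonzero, so the vectors are not orthogonal.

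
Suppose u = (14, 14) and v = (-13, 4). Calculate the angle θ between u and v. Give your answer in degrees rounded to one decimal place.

117.9

u · v = 14·(-13) + 14·4 = -182 + 56 = -126
|u|² = 196 + 196 = 392,  |u| = √392 ≈ 19.798990
|v|² = 169 + 16 = 185,  |v| = √185 ≈ 13.601471
cos θ = -126 / (19.798990 · 13.601471) ≈ -0.46789
θ = arccos(-0.46789) ≈ 117.9°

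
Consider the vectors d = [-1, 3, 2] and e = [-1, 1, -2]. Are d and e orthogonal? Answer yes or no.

d · e = (-1)·(-1) + 3·1 + 2·(-2) = 1 + 3 - 4 = 0
Zero, so the vectors are orthogonal.

yes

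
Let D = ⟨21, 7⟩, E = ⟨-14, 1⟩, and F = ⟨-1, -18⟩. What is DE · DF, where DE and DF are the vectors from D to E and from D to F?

DE = E − D = (-35, -6)
DF = F − D = (-22, -25)
DE · DF = (-35)·(-22) + (-6)·(-25) = 770 + 150 = 920

920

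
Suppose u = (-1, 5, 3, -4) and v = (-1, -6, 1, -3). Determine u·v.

u · v = (-1)·(-1) + 5·(-6) + 3·1 + (-4)·(-3) = 1 - 30 + 3 + 12 = -14

-14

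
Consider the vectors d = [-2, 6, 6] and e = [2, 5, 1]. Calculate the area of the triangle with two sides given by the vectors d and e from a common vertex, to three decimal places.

i: 6·1 - 6·5 = 6 - 30 = -24
j: 6·2 - (-2)·1 = 12 - (-2) = 14
k: (-2)·5 - 6·2 = -10 - 12 = -22
d × e = (-24, 14, -22)
|d × e| = √((-24)² + 14² + (-22)²) = √1256 ≈ 35.4401
area = ½ · 35.4401 ≈ 17.720

17.720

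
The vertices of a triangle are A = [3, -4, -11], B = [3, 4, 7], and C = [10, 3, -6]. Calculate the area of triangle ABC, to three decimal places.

AB = (0, 8, 18),  AC = (7, 7, 5)
i: 8·5 - 18·7 = 40 - 126 = -86
j: 18·7 - 0·5 = 126 - 0 = 126
k: 0·7 - 8·7 = 0 - 56 = -56
AB × AC = (-86, 126, -56)
|AB × AC| = √26408 ≈ 162.5054
area = ½ · 162.5054 ≈ 81.253

81.253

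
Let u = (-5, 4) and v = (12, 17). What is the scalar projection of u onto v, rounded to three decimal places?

0.384

u · v = (-5)·12 + 4·17 = -60 + 68 = 8
|v| = √(144 + 289) = √433 ≈ 20.8087
comp_v u = 8 / √433 ≈ 0.384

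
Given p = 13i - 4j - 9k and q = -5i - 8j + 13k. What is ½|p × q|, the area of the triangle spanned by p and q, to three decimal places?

107.387

i: (-4)·13 - (-9)·(-8) = -52 - 72 = -124
j: (-9)·(-5) - 13·13 = 45 - 169 = -124
k: 13·(-8) - (-4)·(-5) = -104 - 20 = -124
p × q = (-124, -124, -124)
|p × q| = √((-124)² + (-124)² + (-124)²) = √46128 ≈ 214.7743
area = ½ · 214.7743 ≈ 107.387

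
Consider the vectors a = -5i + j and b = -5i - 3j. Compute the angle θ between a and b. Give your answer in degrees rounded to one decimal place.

42.3

a · b = (-5)·(-5) + 1·(-3) = 25 - 3 = 22
|a|² = 25 + 1 = 26,  |a| = √26 ≈ 5.099020
|b|² = 25 + 9 = 34,  |b| = √34 ≈ 5.830952
cos θ = 22 / (5.099020 · 5.830952) ≈ 0.73994
θ = arccos(0.73994) ≈ 42.3°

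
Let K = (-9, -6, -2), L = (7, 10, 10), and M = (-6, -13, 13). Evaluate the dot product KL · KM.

116

KL = L − K = (16, 16, 12)
KM = M − K = (3, -7, 15)
KL · KM = 16·3 + 16·(-7) + 12·15 = 48 - 112 + 180 = 116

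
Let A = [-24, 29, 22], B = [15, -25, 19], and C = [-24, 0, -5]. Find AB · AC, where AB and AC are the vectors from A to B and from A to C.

1647

AB = B − A = (39, -54, -3)
AC = C − A = (0, -29, -27)
AB · AC = 39·0 + (-54)·(-29) + (-3)·(-27) = 0 + 1566 + 81 = 1647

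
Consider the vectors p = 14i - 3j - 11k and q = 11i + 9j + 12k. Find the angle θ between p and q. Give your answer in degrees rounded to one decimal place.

90.9

p · q = 14·11 + (-3)·9 + (-11)·12 = 154 - 27 - 132 = -5
|p|² = 196 + 9 + 121 = 326,  |p| = √326 ≈ 18.055470
|q|² = 121 + 81 + 144 = 346,  |q| = √346 ≈ 18.601075
cos θ = -5 / (18.055470 · 18.601075) ≈ -0.01489
θ = arccos(-0.01489) ≈ 90.9°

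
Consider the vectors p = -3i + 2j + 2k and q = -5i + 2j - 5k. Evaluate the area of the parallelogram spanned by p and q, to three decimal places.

i: 2·(-5) - 2·2 = -10 - 4 = -14
j: 2·(-5) - (-3)·(-5) = -10 - 15 = -25
k: (-3)·2 - 2·(-5) = -6 - (-10) = 4
p × q = (-14, -25, 4)
|p × q| = √((-14)² + (-25)² + 4²) = √837 ≈ 28.9310

28.931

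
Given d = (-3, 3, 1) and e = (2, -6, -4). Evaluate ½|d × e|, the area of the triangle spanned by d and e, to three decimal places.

i: 3·(-4) - 1·(-6) = -12 - (-6) = -6
j: 1·2 - (-3)·(-4) = 2 - 12 = -10
k: (-3)·(-6) - 3·2 = 18 - 6 = 12
d × e = (-6, -10, 12)
|d × e| = √((-6)² + (-10)² + 12²) = √280 ≈ 16.7332
area = ½ · 16.7332 ≈ 8.367

8.367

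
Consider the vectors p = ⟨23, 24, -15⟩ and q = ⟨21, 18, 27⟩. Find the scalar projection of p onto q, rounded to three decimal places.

13.195

p · q = 23·21 + 24·18 + (-15)·27 = 483 + 432 - 405 = 510
|q| = √(441 + 324 + 729) = √1494 ≈ 38.6523
comp_q p = 510 / √1494 ≈ 13.195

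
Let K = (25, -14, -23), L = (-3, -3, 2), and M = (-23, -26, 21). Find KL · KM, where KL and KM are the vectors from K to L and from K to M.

2312

KL = L − K = (-28, 11, 25)
KM = M − K = (-48, -12, 44)
KL · KM = (-28)·(-48) + 11·(-12) + 25·44 = 1344 - 132 + 1100 = 2312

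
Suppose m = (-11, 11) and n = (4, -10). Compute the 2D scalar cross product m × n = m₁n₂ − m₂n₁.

66

(-11)·(-10) - 11·4 = 110 - 44 = 66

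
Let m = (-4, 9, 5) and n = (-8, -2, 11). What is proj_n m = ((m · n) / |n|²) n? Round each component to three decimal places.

m · n = (-4)·(-8) + 9·(-2) + 5·11 = 32 - 18 + 55 = 69
|n|² = 64 + 4 + 121 = 189
proj_n m = (69/189) · (-8, -2, 11) ≈ (-2.921, -0.730, 4.016)

(-2.921, -0.730, 4.016)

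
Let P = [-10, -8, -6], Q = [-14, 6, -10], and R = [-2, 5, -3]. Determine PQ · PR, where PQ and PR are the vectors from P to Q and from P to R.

138

PQ = Q − P = (-4, 14, -4)
PR = R − P = (8, 13, 3)
PQ · PR = (-4)·8 + 14·13 + (-4)·3 = -32 + 182 - 12 = 138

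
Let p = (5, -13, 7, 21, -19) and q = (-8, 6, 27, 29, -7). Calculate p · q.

813

p · q = 5·(-8) + (-13)·6 + 7·27 + 21·29 + (-19)·(-7) = -40 - 78 + 189 + 609 + 133 = 813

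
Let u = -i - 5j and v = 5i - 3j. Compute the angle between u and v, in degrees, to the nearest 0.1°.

70.3

u · v = (-1)·5 + (-5)·(-3) = -5 + 15 = 10
|u|² = 1 + 25 = 26,  |u| = √26 ≈ 5.099020
|v|² = 25 + 9 = 34,  |v| = √34 ≈ 5.830952
cos θ = 10 / (5.099020 · 5.830952) ≈ 0.33634
θ = arccos(0.33634) ≈ 70.3°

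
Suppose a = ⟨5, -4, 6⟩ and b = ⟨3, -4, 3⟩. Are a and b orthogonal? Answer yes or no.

no

a · b = 5·3 + (-4)·(-4) + 6·3 = 15 + 16 + 18 = 49
Nonzero, so the vectors are not orthogonal.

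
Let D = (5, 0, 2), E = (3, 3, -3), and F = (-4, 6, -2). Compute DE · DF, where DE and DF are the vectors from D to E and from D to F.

DE = E − D = (-2, 3, -5)
DF = F − D = (-9, 6, -4)
DE · DF = (-2)·(-9) + 3·6 + (-5)·(-4) = 18 + 18 + 20 = 56

56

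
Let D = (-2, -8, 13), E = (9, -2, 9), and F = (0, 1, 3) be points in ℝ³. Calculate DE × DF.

DE = (11, 6, -4)
DF = (2, 9, -10)
i: 6·(-10) - (-4)·9 = -60 - (-36) = -24
j: (-4)·2 - 11·(-10) = -8 - (-110) = 102
k: 11·9 - 6·2 = 99 - 12 = 87
DE × DF = (-24, 102, 87)

(-24, 102, 87)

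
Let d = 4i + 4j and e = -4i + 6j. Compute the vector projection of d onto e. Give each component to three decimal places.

d · e = 4·(-4) + 4·6 = -16 + 24 = 8
|e|² = 16 + 36 = 52
proj_e d = (8/52) · (-4, 6) ≈ (-0.615, 0.923)

(-0.615, 0.923)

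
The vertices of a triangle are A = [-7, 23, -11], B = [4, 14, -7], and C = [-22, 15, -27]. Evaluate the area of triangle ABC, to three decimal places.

153.428

AB = (11, -9, 4),  AC = (-15, -8, -16)
i: (-9)·(-16) - 4·(-8) = 144 - (-32) = 176
j: 4·(-15) - 11·(-16) = -60 - (-176) = 116
k: 11·(-8) - (-9)·(-15) = -88 - 135 = -223
AB × AC = (176, 116, -223)
|AB × AC| = √94161 ≈ 306.8566
area = ½ · 306.8566 ≈ 153.428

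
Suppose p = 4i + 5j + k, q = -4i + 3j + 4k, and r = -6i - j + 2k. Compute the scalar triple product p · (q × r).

-18

q × r:
i: 3·2 - 4·(-1) = 6 - (-4) = 10
j: 4·(-6) - (-4)·2 = -24 - (-8) = -16
k: (-4)·(-1) - 3·(-6) = 4 - (-18) = 22
q × r = (10, -16, 22)
p · (q × r) = 4·10 + 5·(-16) + 1·22 = 40 - 80 + 22 = -18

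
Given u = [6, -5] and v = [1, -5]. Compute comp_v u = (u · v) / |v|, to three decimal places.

u · v = 6·1 + (-5)·(-5) = 6 + 25 = 31
|v| = √(1 + 25) = √26 ≈ 5.0990
comp_v u = 31 / √26 ≈ 6.080

6.080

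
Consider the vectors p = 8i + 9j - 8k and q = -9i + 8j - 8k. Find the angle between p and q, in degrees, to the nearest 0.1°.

p · q = 8·(-9) + 9·8 + (-8)·(-8) = -72 + 72 + 64 = 64
|p|² = 64 + 81 + 64 = 209,  |p| = √209 ≈ 14.456832
|q|² = 81 + 64 + 64 = 209,  |q| = √209 ≈ 14.456832
cos θ = 64 / (14.456832 · 14.456832) ≈ 0.30622
θ = arccos(0.30622) ≈ 72.2°

72.2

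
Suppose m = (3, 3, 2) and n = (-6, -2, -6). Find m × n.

i: 3·(-6) - 2·(-2) = -18 - (-4) = -14
j: 2·(-6) - 3·(-6) = -12 - (-18) = 6
k: 3·(-2) - 3·(-6) = -6 - (-18) = 12
m × n = (-14, 6, 12)

(-14, 6, 12)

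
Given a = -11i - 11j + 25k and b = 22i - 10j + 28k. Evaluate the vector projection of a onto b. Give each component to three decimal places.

a · b = (-11)·22 + (-11)·(-10) + 25·28 = -242 + 110 + 700 = 568
|b|² = 484 + 100 + 784 = 1368
proj_b a = (568/1368) · (22, -10, 28) ≈ (9.135, -4.152, 11.626)

(9.135, -4.152, 11.626)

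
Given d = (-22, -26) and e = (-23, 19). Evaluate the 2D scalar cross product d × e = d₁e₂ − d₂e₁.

(-22)·19 - (-26)·(-23) = -418 - 598 = -1016

-1016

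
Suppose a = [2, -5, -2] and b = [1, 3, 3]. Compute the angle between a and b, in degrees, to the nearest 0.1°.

a · b = 2·1 + (-5)·3 + (-2)·3 = 2 - 15 - 6 = -19
|a|² = 4 + 25 + 4 = 33,  |a| = √33 ≈ 5.744563
|b|² = 1 + 9 + 9 = 19,  |b| = √19 ≈ 4.358899
cos θ = -19 / (5.744563 · 4.358899) ≈ -0.75879
θ = arccos(-0.75879) ≈ 139.4°

139.4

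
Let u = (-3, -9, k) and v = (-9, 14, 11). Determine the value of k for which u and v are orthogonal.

u · v = (-3)·(-9) + (-9)·14 + k·11 = -99 + 11k
Set equal to 0: 11k = 99, so k = 9.

9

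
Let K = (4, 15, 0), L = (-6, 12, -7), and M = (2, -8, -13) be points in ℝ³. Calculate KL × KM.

(-122, -116, 224)

KL = (-10, -3, -7)
KM = (-2, -23, -13)
i: (-3)·(-13) - (-7)·(-23) = 39 - 161 = -122
j: (-7)·(-2) - (-10)·(-13) = 14 - 130 = -116
k: (-10)·(-23) - (-3)·(-2) = 230 - 6 = 224
KL × KM = (-122, -116, 224)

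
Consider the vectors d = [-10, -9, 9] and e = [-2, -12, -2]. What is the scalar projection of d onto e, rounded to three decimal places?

8.922

d · e = (-10)·(-2) + (-9)·(-12) + 9·(-2) = 20 + 108 - 18 = 110
|e| = √(4 + 144 + 4) = √152 ≈ 12.3288
comp_e d = 110 / √152 ≈ 8.922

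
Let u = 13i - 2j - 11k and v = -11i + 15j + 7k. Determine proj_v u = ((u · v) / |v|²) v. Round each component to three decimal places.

u · v = 13·(-11) + (-2)·15 + (-11)·7 = -143 - 30 - 77 = -250
|v|² = 121 + 225 + 49 = 395
proj_v u = (-250/395) · (-11, 15, 7) ≈ (6.962, -9.494, -4.430)

(6.962, -9.494, -4.430)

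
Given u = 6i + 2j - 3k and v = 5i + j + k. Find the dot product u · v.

u · v = 6·5 + 2·1 + (-3)·1 = 30 + 2 - 3 = 29

29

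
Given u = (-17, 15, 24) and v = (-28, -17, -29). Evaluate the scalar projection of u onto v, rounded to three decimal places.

u · v = (-17)·(-28) + 15·(-17) + 24·(-29) = 476 - 255 - 696 = -475
|v| = √(784 + 289 + 841) = √1914 ≈ 43.7493
comp_v u = -475 / √1914 ≈ -10.857

-10.857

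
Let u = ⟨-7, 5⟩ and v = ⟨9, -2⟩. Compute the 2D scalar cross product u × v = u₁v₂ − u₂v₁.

(-7)·(-2) - 5·9 = 14 - 45 = -31

-31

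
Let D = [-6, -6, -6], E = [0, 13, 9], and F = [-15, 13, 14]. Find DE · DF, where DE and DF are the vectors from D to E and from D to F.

607

DE = E − D = (6, 19, 15)
DF = F − D = (-9, 19, 20)
DE · DF = 6·(-9) + 19·19 + 15·20 = -54 + 361 + 300 = 607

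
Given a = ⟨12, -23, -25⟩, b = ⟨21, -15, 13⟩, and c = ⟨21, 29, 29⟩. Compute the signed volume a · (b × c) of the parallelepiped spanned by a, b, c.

-25116

b × c:
i: (-15)·29 - 13·29 = -435 - 377 = -812
j: 13·21 - 21·29 = 273 - 609 = -336
k: 21·29 - (-15)·21 = 609 - (-315) = 924
b × c = (-812, -336, 924)
a · (b × c) = 12·(-812) + (-23)·(-336) + (-25)·924 = -9744 + 7728 - 23100 = -25116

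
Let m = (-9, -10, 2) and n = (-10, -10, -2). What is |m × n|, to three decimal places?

56.071

i: (-10)·(-2) - 2·(-10) = 20 - (-20) = 40
j: 2·(-10) - (-9)·(-2) = -20 - 18 = -38
k: (-9)·(-10) - (-10)·(-10) = 90 - 100 = -10
m × n = (40, -38, -10)
|m × n| = √(40² + (-38)² + (-10)²) = √3144 ≈ 56.0714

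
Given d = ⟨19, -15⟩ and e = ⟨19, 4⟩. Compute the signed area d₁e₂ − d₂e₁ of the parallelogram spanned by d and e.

361

19·4 - (-15)·19 = 76 - (-285) = 361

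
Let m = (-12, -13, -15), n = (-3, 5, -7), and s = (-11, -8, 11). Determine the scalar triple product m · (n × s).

n × s:
i: 5·11 - (-7)·(-8) = 55 - 56 = -1
j: (-7)·(-11) - (-3)·11 = 77 - (-33) = 110
k: (-3)·(-8) - 5·(-11) = 24 - (-55) = 79
n × s = (-1, 110, 79)
m · (n × s) = (-12)·(-1) + (-13)·110 + (-15)·79 = 12 - 1430 - 1185 = -2603

-2603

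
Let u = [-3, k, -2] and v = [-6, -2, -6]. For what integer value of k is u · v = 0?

15

u · v = (-3)·(-6) + k·(-2) + (-2)·(-6) = 30 - 2k
Set equal to 0: -2k = -30, so k = 15.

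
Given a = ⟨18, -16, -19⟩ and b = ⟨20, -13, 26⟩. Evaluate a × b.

i: (-16)·26 - (-19)·(-13) = -416 - 247 = -663
j: (-19)·20 - 18·26 = -380 - 468 = -848
k: 18·(-13) - (-16)·20 = -234 - (-320) = 86
a × b = (-663, -848, 86)

(-663, -848, 86)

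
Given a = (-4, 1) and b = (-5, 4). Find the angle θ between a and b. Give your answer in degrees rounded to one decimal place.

a · b = (-4)·(-5) + 1·4 = 20 + 4 = 24
|a|² = 16 + 1 = 17,  |a| = √17 ≈ 4.123106
|b|² = 25 + 16 = 41,  |b| = √41 ≈ 6.403124
cos θ = 24 / (4.123106 · 6.403124) ≈ 0.90906
θ = arccos(0.90906) ≈ 24.6°

24.6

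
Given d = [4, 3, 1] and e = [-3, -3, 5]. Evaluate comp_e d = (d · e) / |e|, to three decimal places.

d · e = 4·(-3) + 3·(-3) + 1·5 = -12 - 9 + 5 = -16
|e| = √(9 + 9 + 25) = √43 ≈ 6.5574
comp_e d = -16 / √43 ≈ -2.440

-2.440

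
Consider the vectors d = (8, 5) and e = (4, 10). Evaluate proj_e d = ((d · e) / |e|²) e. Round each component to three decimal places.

d · e = 8·4 + 5·10 = 32 + 50 = 82
|e|² = 16 + 100 = 116
proj_e d = (82/116) · (4, 10) ≈ (2.828, 7.069)

(2.828, 7.069)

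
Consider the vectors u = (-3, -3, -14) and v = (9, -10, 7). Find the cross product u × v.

i: (-3)·7 - (-14)·(-10) = -21 - 140 = -161
j: (-14)·9 - (-3)·7 = -126 - (-21) = -105
k: (-3)·(-10) - (-3)·9 = 30 - (-27) = 57
u × v = (-161, -105, 57)

(-161, -105, 57)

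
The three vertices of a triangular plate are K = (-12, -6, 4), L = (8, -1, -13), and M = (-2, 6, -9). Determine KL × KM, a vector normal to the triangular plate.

(139, 90, 190)

KL = (20, 5, -17)
KM = (10, 12, -13)
i: 5·(-13) - (-17)·12 = -65 - (-204) = 139
j: (-17)·10 - 20·(-13) = -170 - (-260) = 90
k: 20·12 - 5·10 = 240 - 50 = 190
KL × KM = (139, 90, 190)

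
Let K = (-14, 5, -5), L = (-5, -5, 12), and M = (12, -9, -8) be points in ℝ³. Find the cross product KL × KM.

KL = (9, -10, 17)
KM = (26, -14, -3)
i: (-10)·(-3) - 17·(-14) = 30 - (-238) = 268
j: 17·26 - 9·(-3) = 442 - (-27) = 469
k: 9·(-14) - (-10)·26 = -126 - (-260) = 134
KL × KM = (268, 469, 134)

(268, 469, 134)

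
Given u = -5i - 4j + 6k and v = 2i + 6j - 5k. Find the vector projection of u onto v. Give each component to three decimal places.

(-1.969, -5.908, 4.923)

u · v = (-5)·2 + (-4)·6 + 6·(-5) = -10 - 24 - 30 = -64
|v|² = 4 + 36 + 25 = 65
proj_v u = (-64/65) · (2, 6, -5) ≈ (-1.969, -5.908, 4.923)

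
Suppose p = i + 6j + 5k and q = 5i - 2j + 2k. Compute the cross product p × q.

(22, 23, -32)

i: 6·2 - 5·(-2) = 12 - (-10) = 22
j: 5·5 - 1·2 = 25 - 2 = 23
k: 1·(-2) - 6·5 = -2 - 30 = -32
p × q = (22, 23, -32)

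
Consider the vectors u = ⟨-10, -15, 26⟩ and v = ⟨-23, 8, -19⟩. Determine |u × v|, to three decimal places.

898.609

i: (-15)·(-19) - 26·8 = 285 - 208 = 77
j: 26·(-23) - (-10)·(-19) = -598 - 190 = -788
k: (-10)·8 - (-15)·(-23) = -80 - 345 = -425
u × v = (77, -788, -425)
|u × v| = √(77² + (-788)² + (-425)²) = √807498 ≈ 898.6089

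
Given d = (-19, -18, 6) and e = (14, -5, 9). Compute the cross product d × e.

i: (-18)·9 - 6·(-5) = -162 - (-30) = -132
j: 6·14 - (-19)·9 = 84 - (-171) = 255
k: (-19)·(-5) - (-18)·14 = 95 - (-252) = 347
d × e = (-132, 255, 347)

(-132, 255, 347)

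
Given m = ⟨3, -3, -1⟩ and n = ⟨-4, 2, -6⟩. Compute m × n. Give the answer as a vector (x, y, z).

i: (-3)·(-6) - (-1)·2 = 18 - (-2) = 20
j: (-1)·(-4) - 3·(-6) = 4 - (-18) = 22
k: 3·2 - (-3)·(-4) = 6 - 12 = -6
m × n = (20, 22, -6)

(20, 22, -6)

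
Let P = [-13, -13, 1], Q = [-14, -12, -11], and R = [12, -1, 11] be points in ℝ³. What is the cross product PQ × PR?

PQ = (-1, 1, -12)
PR = (25, 12, 10)
i: 1·10 - (-12)·12 = 10 - (-144) = 154
j: (-12)·25 - (-1)·10 = -300 - (-10) = -290
k: (-1)·12 - 1·25 = -12 - 25 = -37
PQ × PR = (154, -290, -37)

(154, -290, -37)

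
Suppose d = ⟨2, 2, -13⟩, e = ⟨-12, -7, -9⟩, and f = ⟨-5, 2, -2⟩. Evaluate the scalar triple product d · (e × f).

873

e × f:
i: (-7)·(-2) - (-9)·2 = 14 - (-18) = 32
j: (-9)·(-5) - (-12)·(-2) = 45 - 24 = 21
k: (-12)·2 - (-7)·(-5) = -24 - 35 = -59
e × f = (32, 21, -59)
d · (e × f) = 2·32 + 2·21 + (-13)·(-59) = 64 + 42 + 767 = 873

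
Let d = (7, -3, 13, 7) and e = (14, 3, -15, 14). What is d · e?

d · e = 7·14 + (-3)·3 + 13·(-15) + 7·14 = 98 - 9 - 195 + 98 = -8

-8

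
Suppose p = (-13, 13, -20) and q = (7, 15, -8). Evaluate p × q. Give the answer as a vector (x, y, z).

(196, -244, -286)

i: 13·(-8) - (-20)·15 = -104 - (-300) = 196
j: (-20)·7 - (-13)·(-8) = -140 - 104 = -244
k: (-13)·15 - 13·7 = -195 - 91 = -286
p × q = (196, -244, -286)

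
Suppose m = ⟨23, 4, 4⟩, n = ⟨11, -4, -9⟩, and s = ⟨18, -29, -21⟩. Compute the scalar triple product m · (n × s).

-4783

n × s:
i: (-4)·(-21) - (-9)·(-29) = 84 - 261 = -177
j: (-9)·18 - 11·(-21) = -162 - (-231) = 69
k: 11·(-29) - (-4)·18 = -319 - (-72) = -247
n × s = (-177, 69, -247)
m · (n × s) = 23·(-177) + 4·69 + 4·(-247) = -4071 + 276 - 988 = -4783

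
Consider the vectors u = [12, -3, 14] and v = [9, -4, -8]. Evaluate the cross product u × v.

i: (-3)·(-8) - 14·(-4) = 24 - (-56) = 80
j: 14·9 - 12·(-8) = 126 - (-96) = 222
k: 12·(-4) - (-3)·9 = -48 - (-27) = -21
u × v = (80, 222, -21)

(80, 222, -21)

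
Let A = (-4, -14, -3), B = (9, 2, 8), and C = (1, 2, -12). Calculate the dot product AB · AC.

222

AB = B − A = (13, 16, 11)
AC = C − A = (5, 16, -9)
AB · AC = 13·5 + 16·16 + 11·(-9) = 65 + 256 - 99 = 222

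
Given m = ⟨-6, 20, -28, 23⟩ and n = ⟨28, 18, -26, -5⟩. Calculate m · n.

805

m · n = (-6)·28 + 20·18 + (-28)·(-26) + 23·(-5) = -168 + 360 + 728 - 115 = 805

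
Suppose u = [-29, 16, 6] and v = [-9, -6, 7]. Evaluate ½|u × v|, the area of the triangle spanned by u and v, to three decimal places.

190.545

i: 16·7 - 6·(-6) = 112 - (-36) = 148
j: 6·(-9) - (-29)·7 = -54 - (-203) = 149
k: (-29)·(-6) - 16·(-9) = 174 - (-144) = 318
u × v = (148, 149, 318)
|u × v| = √(148² + 149² + 318²) = √145229 ≈ 381.0892
area = ½ · 381.0892 ≈ 190.545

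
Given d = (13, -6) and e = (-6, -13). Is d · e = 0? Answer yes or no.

d · e = 13·(-6) + (-6)·(-13) = -78 + 78 = 0
Zero, so the vectors are orthogonal.

yes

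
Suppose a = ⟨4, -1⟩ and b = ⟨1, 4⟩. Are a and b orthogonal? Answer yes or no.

a · b = 4·1 + (-1)·4 = 4 - 4 = 0
Zero, so the vectors are orthogonal.

yes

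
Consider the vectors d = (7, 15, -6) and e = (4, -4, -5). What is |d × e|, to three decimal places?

132.914

i: 15·(-5) - (-6)·(-4) = -75 - 24 = -99
j: (-6)·4 - 7·(-5) = -24 - (-35) = 11
k: 7·(-4) - 15·4 = -28 - 60 = -88
d × e = (-99, 11, -88)
|d × e| = √((-99)² + 11² + (-88)²) = √17666 ≈ 132.9135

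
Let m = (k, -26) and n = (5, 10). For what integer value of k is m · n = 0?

m · n = k·5 + (-26)·10 = -260 + 5k
Set equal to 0: 5k = 260, so k = 52.

52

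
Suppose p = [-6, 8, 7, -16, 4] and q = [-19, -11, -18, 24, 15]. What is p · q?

p · q = (-6)·(-19) + 8·(-11) + 7·(-18) + (-16)·24 + 4·15 = 114 - 88 - 126 - 384 + 60 = -424

-424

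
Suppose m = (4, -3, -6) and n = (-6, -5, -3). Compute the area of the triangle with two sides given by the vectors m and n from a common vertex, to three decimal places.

i: (-3)·(-3) - (-6)·(-5) = 9 - 30 = -21
j: (-6)·(-6) - 4·(-3) = 36 - (-12) = 48
k: 4·(-5) - (-3)·(-6) = -20 - 18 = -38
m × n = (-21, 48, -38)
|m × n| = √((-21)² + 48² + (-38)²) = √4189 ≈ 64.7225
area = ½ · 64.7225 ≈ 32.361

32.361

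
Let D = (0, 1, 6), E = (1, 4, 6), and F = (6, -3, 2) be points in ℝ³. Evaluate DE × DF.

(-12, 4, -22)

DE = (1, 3, 0)
DF = (6, -4, -4)
i: 3·(-4) - 0·(-4) = -12 - 0 = -12
j: 0·6 - 1·(-4) = 0 - (-4) = 4
k: 1·(-4) - 3·6 = -4 - 18 = -22
DE × DF = (-12, 4, -22)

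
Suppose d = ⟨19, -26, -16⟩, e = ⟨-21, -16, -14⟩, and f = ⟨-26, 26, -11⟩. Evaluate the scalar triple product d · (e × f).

e × f:
i: (-16)·(-11) - (-14)·26 = 176 - (-364) = 540
j: (-14)·(-26) - (-21)·(-11) = 364 - 231 = 133
k: (-21)·26 - (-16)·(-26) = -546 - 416 = -962
e × f = (540, 133, -962)
d · (e × f) = 19·540 + (-26)·133 + (-16)·(-962) = 10260 - 3458 + 15392 = 22194

22194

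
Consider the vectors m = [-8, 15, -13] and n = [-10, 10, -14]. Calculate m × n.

(-80, 18, 70)

i: 15·(-14) - (-13)·10 = -210 - (-130) = -80
j: (-13)·(-10) - (-8)·(-14) = 130 - 112 = 18
k: (-8)·10 - 15·(-10) = -80 - (-150) = 70
m × n = (-80, 18, 70)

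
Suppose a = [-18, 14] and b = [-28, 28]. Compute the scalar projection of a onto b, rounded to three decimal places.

a · b = (-18)·(-28) + 14·28 = 504 + 392 = 896
|b| = √(784 + 784) = √1568 ≈ 39.5980
comp_b a = 896 / √1568 ≈ 22.627

22.627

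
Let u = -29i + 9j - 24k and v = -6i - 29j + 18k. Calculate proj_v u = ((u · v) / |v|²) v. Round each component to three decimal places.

(2.593, 12.532, -7.779)

u · v = (-29)·(-6) + 9·(-29) + (-24)·18 = 174 - 261 - 432 = -519
|v|² = 36 + 841 + 324 = 1201
proj_v u = (-519/1201) · (-6, -29, 18) ≈ (2.593, 12.532, -7.779)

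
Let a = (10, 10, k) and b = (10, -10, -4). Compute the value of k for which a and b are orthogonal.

a · b = 10·10 + 10·(-10) + k·(-4) = 0 - 4k
Set equal to 0: -4k = 0, so k = 0.

0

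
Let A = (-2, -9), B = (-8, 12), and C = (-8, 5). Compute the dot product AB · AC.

330

AB = B − A = (-6, 21)
AC = C − A = (-6, 14)
AB · AC = (-6)·(-6) + 21·14 = 36 + 294 = 330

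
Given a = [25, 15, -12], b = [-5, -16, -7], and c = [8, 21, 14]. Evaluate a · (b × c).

b × c:
i: (-16)·14 - (-7)·21 = -224 - (-147) = -77
j: (-7)·8 - (-5)·14 = -56 - (-70) = 14
k: (-5)·21 - (-16)·8 = -105 - (-128) = 23
b × c = (-77, 14, 23)
a · (b × c) = 25·(-77) + 15·14 + (-12)·23 = -1925 + 210 - 276 = -1991

-1991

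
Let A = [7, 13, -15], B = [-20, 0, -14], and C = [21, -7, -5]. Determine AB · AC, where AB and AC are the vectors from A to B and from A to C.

-108

AB = B − A = (-27, -13, 1)
AC = C − A = (14, -20, 10)
AB · AC = (-27)·14 + (-13)·(-20) + 1·10 = -378 + 260 + 10 = -108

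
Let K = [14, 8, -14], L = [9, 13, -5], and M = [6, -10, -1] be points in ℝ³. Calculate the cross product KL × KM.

KL = (-5, 5, 9)
KM = (-8, -18, 13)
i: 5·13 - 9·(-18) = 65 - (-162) = 227
j: 9·(-8) - (-5)·13 = -72 - (-65) = -7
k: (-5)·(-18) - 5·(-8) = 90 - (-40) = 130
KL × KM = (227, -7, 130)

(227, -7, 130)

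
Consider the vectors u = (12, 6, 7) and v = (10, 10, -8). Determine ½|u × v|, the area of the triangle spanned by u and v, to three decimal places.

i: 6·(-8) - 7·10 = -48 - 70 = -118
j: 7·10 - 12·(-8) = 70 - (-96) = 166
k: 12·10 - 6·10 = 120 - 60 = 60
u × v = (-118, 166, 60)
|u × v| = √((-118)² + 166² + 60²) = √45080 ≈ 212.3205
area = ½ · 212.3205 ≈ 106.160

106.160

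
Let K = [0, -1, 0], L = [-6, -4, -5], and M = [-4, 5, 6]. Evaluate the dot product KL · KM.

-24

KL = L − K = (-6, -3, -5)
KM = M − K = (-4, 6, 6)
KL · KM = (-6)·(-4) + (-3)·6 + (-5)·6 = 24 - 18 - 30 = -24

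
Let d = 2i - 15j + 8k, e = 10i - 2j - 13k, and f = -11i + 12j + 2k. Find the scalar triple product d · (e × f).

e × f:
i: (-2)·2 - (-13)·12 = -4 - (-156) = 152
j: (-13)·(-11) - 10·2 = 143 - 20 = 123
k: 10·12 - (-2)·(-11) = 120 - 22 = 98
e × f = (152, 123, 98)
d · (e × f) = 2·152 + (-15)·123 + 8·98 = 304 - 1845 + 784 = -757

-757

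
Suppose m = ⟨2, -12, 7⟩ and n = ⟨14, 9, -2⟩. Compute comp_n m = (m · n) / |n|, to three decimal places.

m · n = 2·14 + (-12)·9 + 7·(-2) = 28 - 108 - 14 = -94
|n| = √(196 + 81 + 4) = √281 ≈ 16.7631
comp_n m = -94 / √281 ≈ -5.608

-5.608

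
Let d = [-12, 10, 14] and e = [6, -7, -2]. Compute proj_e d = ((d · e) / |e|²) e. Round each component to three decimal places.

d · e = (-12)·6 + 10·(-7) + 14·(-2) = -72 - 70 - 28 = -170
|e|² = 36 + 49 + 4 = 89
proj_e d = (-170/89) · (6, -7, -2) ≈ (-11.461, 13.371, 3.820)

(-11.461, 13.371, 3.820)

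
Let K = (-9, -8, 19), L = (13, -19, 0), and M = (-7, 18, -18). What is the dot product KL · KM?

461

KL = L − K = (22, -11, -19)
KM = M − K = (2, 26, -37)
KL · KM = 22·2 + (-11)·26 + (-19)·(-37) = 44 - 286 + 703 = 461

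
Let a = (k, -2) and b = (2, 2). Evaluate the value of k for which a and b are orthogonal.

2

a · b = k·2 + (-2)·2 = -4 + 2k
Set equal to 0: 2k = 4, so k = 2.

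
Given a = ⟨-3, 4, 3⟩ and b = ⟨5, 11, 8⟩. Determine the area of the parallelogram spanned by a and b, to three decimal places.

65.810

i: 4·8 - 3·11 = 32 - 33 = -1
j: 3·5 - (-3)·8 = 15 - (-24) = 39
k: (-3)·11 - 4·5 = -33 - 20 = -53
a × b = (-1, 39, -53)
|a × b| = √((-1)² + 39² + (-53)²) = √4331 ≈ 65.8103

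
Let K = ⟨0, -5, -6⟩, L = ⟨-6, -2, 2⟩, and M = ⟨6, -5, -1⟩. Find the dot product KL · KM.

4

KL = L − K = (-6, 3, 8)
KM = M − K = (6, 0, 5)
KL · KM = (-6)·6 + 3·0 + 8·5 = -36 + 0 + 40 = 4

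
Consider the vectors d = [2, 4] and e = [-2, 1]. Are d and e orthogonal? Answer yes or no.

d · e = 2·(-2) + 4·1 = -4 + 4 = 0
Zero, so the vectors are orthogonal.

yes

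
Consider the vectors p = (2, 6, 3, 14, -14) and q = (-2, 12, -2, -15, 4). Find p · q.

p · q = 2·(-2) + 6·12 + 3·(-2) + 14·(-15) + (-14)·4 = -4 + 72 - 6 - 210 - 56 = -204

-204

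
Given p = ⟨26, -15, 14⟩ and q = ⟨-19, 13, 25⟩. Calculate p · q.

-339

p · q = 26·(-19) + (-15)·13 + 14·25 = -494 - 195 + 350 = -339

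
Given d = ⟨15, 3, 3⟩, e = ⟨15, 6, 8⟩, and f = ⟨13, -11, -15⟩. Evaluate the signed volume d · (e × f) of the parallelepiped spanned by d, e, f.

e × f:
i: 6·(-15) - 8·(-11) = -90 - (-88) = -2
j: 8·13 - 15·(-15) = 104 - (-225) = 329
k: 15·(-11) - 6·13 = -165 - 78 = -243
e × f = (-2, 329, -243)
d · (e × f) = 15·(-2) + 3·329 + 3·(-243) = -30 + 987 - 729 = 228

228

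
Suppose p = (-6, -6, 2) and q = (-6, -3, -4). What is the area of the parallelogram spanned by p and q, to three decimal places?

50.200

i: (-6)·(-4) - 2·(-3) = 24 - (-6) = 30
j: 2·(-6) - (-6)·(-4) = -12 - 24 = -36
k: (-6)·(-3) - (-6)·(-6) = 18 - 36 = -18
p × q = (30, -36, -18)
|p × q| = √(30² + (-36)² + (-18)²) = √2520 ≈ 50.1996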